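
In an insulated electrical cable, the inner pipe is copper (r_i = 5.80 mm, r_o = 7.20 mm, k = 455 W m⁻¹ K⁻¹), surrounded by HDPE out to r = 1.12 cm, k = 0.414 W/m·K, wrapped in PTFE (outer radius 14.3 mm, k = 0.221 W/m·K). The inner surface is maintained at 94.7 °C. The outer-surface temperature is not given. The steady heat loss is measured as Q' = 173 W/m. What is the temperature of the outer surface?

T_out = 34.9 °C

Series resistances:
  R'_copper = ln(0.00720/0.00580)/(2πk) = 0.2162/(2π·455) = 7.563×10^-5 m·K/W
  R'_HDPE = ln(0.0112/0.00720)/(2πk) = 0.4418/(2π·0.414) = 0.1699 m·K/W
  R'_PTFE = ln(0.0143/0.0112)/(2πk) = 0.2443/(2π·0.221) = 0.1760 m·K/W
ΣR = 0.3459 m·K/W
ΔT = Q'·ΣR = 173 × 0.3459 = 59.84 K
Heat flows outward, so T_out = T_in − ΔT = 94.7 − 59.84 = 34.9 °C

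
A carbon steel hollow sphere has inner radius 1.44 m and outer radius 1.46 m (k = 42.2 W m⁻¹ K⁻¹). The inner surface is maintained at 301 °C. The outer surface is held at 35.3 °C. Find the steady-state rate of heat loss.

Q = 4πk·ΔT/(1/r₁ − 1/r₂) = 4π × 42.2 × 265.7 / (1/1.44 − 1/1.46) = 1.48×10^7 W

Q = 1.48×10^7 W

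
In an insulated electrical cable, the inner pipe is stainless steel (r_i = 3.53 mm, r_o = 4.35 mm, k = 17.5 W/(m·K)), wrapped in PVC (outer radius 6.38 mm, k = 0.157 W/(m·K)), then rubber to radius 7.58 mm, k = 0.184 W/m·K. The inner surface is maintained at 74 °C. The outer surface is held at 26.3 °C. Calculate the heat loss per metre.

Q' = 88.5 W/m

Series thermal resistances, inner to outer:
  R'_stainless steel = ln(0.00435/0.00353)/(2πk) = 0.2089/(2π·17.5) = 0.001900 m·K/W
  R'_PVC = ln(0.00638/0.00435)/(2πk) = 0.3830/(2π·0.157) = 0.3882 m·K/W
  R'_rubber = ln(0.00758/0.00638)/(2πk) = 0.1723/(2π·0.184) = 0.1491 m·K/W
ΣR = 0.001900 + 0.3882 + 0.1491 = 0.5392 m·K/W
Q' = ΔT/ΣR = (74 °C − 26.3 °C)/0.5392 = 88.5 W/m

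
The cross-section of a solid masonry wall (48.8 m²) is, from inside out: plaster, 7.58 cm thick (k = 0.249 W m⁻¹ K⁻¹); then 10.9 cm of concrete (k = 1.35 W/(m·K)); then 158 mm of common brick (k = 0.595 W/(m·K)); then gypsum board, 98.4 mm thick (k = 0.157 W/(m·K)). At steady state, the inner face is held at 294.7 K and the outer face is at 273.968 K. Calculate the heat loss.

Q = 792 W

Series thermal resistances, inner to outer:
  R_plaster = L/(kA) = 0.0758/(0.249·48.8) = 0.006238 K/W
  R_concrete = L/(kA) = 0.109/(1.35·48.8) = 0.001655 K/W
  R_common brick = L/(kA) = 0.158/(0.595·48.8) = 0.005442 K/W
  R_gypsum board = L/(kA) = 0.0984/(0.157·48.8) = 0.01284 K/W
ΣR = 0.006238 + 0.001655 + 0.005442 + 0.01284 = 0.02618 K/W
Q = ΔT/ΣR = (294.7 K − 273.968 K)/0.02618 = 792 W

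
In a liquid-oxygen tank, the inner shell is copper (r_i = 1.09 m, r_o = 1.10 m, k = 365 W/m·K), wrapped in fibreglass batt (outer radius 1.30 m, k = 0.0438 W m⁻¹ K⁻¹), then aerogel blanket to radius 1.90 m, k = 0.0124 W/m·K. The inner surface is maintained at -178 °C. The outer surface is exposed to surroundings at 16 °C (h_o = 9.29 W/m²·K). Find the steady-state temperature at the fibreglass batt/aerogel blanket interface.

Resistance network (inner→outer):
  R_copper = (1/1.09 − 1/1.10)/(4πk) = 0.008340/(4π·365) = 1.818×10^-6 K/W
  R_fibreglass batt = (1/1.10 − 1/1.30)/(4πk) = 0.1399/(4π·0.0438) = 0.2541 K/W
  R_aerogel blanket = (1/1.30 − 1/1.90)/(4πk) = 0.2429/(4π·0.0124) = 1.559 K/W
  R_conv,out = 1/(4πr²h) = 1/(4π·1.90²·9.29) = 0.002373 K/W
ΣR = 1.818×10^-6 + 0.2541 + 1.559 + 0.002373 = 1.815 K/W
Q = ΔT/ΣR = (-178 °C − 16 °C)/1.815 = -106.9 W
From the inner boundary to the fibreglass batt/aerogel blanket interface, ΣR_partial = 0.2541 K/W.
T_interface = T_in − Q·ΣR_partial = -178 °C − (-106.9)(0.2541) = -151 °C

T = -151 °C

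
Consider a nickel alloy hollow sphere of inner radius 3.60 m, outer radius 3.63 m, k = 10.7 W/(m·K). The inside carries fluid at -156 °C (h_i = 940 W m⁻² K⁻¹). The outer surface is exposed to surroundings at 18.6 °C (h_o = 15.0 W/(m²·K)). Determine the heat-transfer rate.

Q = 4.10×10^5 W

Resistance network (inner→outer):
  R_conv,in = 1/(4πr²h) = 1/(4π·3.60²·940) = 6.532×10^-6 K/W
  R_nickel alloy = (1/3.60 − 1/3.63)/(4πk) = 0.002296/(4π·10.7) = 1.707×10^-5 K/W
  R_conv,out = 1/(4πr²h) = 1/(4π·3.63²·15.0) = 4.026×10^-4 K/W
ΣR = 6.532×10^-6 + 1.707×10^-5 + 4.026×10^-4 = 4.262×10^-4 K/W
Q = ΔT/ΣR = (-156 °C − 18.6 °C)/4.262×10^-4 = -4.10×10^5 W
(Negative Q ⇒ heat flows inward; heat gain = 4.10×10^5 W.)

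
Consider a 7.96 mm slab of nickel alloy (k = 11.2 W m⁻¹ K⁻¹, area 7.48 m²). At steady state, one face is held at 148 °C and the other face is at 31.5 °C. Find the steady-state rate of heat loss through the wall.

Q = kA·ΔT/L = 11.2 × 7.48 × |148 °C − 31.5 °C| / 0.00796 = 1.23×10^6 W

Q = 1230 kW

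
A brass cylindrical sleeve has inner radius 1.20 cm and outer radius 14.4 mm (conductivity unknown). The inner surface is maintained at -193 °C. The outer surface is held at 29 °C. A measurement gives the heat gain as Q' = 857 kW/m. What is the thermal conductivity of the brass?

ΣR = ΔT/Q' = |-193 − 29|/8.57×10^5 = 2.590×10^-4 m·K/W
ln(r₂/r₁)/(2πk) = 2.590×10^-4 ⇒ k = 0.1823/(2π·2.590×10^-4) = 112 W/m·K

k = 112 W/m·K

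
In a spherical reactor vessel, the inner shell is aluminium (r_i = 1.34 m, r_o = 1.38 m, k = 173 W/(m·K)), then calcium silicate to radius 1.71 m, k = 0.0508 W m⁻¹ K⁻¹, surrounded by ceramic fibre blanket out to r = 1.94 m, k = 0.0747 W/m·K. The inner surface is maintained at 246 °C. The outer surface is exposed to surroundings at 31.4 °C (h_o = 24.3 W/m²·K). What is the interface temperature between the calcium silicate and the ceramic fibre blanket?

T = 86.0 °C

Treat each layer as a resistance in series:
  R_aluminium = (1/1.34 − 1/1.38)/(4πk) = 0.02163/(4π·173) = 9.950×10^-6 K/W
  R_calcium silicate = (1/1.38 − 1/1.71)/(4πk) = 0.1398/(4π·0.0508) = 0.2191 K/W
  R_ceramic fibre blanket = (1/1.71 − 1/1.94)/(4πk) = 0.06933/(4π·0.0747) = 0.07386 K/W
  R_conv,out = 1/(4πr²h) = 1/(4π·1.94²·24.3) = 8.701×10^-4 K/W
ΣR = 9.950×10^-6 + 0.2191 + 0.07386 + 8.701×10^-4 = 0.2938 K/W
Q = ΔT/ΣR = (246 °C − 31.4 °C)/0.2938 = 730.4 W
From the inner boundary to the calcium silicate/ceramic fibre blanket interface, ΣR_partial = 0.2191 K/W.
T_interface = T_in − Q·ΣR_partial = 246 °C − (730.4)(0.2191) = 86.0 °C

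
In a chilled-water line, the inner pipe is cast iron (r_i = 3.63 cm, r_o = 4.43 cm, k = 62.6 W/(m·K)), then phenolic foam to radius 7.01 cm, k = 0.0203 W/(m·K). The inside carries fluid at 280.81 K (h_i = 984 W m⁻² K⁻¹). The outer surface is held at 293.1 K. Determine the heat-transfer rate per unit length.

Q' = 3.41 W/m

Treat each layer as a resistance in series:
  R'_conv,in = 1/(2πr h) = 1/(2π·0.0363·984) = 0.004456 m·K/W
  R'_cast iron = ln(0.0443/0.0363)/(2πk) = 0.1992/(2π·62.6) = 5.064×10^-4 m·K/W
  R'_phenolic foam = ln(0.0701/0.0443)/(2πk) = 0.4589/(2π·0.0203) = 3.598 m·K/W
ΣR = 0.004456 + 5.064×10^-4 + 3.598 = 3.603 m·K/W
Q' = ΔT/ΣR = (280.81 K − 293.1 K)/3.603 = -3.41 W/m
(Negative Q' ⇒ heat flows inward; heat gain = 3.41 W/m.)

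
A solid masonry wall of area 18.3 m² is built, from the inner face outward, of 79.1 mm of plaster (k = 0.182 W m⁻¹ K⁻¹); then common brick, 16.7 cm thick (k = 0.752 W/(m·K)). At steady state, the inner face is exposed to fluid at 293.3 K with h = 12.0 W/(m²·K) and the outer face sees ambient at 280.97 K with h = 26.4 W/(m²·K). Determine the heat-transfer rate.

Q = 290 W

Treat each layer as a resistance in series:
  R_conv,in = 1/(hA) = 1/(12.0·18.3) = 0.004554 K/W
  R_plaster = L/(kA) = 0.0791/(0.182·18.3) = 0.02375 K/W
  R_common brick = L/(kA) = 0.167/(0.752·18.3) = 0.01214 K/W
  R_conv,out = 1/(hA) = 1/(26.4·18.3) = 0.002070 K/W
ΣR = 0.004554 + 0.02375 + 0.01214 + 0.002070 = 0.04251 K/W
Q = ΔT/ΣR = (293.3 K − 280.97 K)/0.04251 = 290 W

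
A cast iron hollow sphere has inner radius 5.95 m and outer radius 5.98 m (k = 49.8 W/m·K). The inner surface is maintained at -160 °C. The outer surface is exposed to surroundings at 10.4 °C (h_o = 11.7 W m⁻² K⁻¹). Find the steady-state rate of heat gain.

Q = 890 kW

Resistance network (inner→outer):
  R_cast iron = (1/5.95 − 1/5.98)/(4πk) = 8.431×10^-4/(4π·49.8) = 1.347×10^-6 K/W
  R_conv,out = 1/(4πr²h) = 1/(4π·5.98²·11.7) = 1.902×10^-4 K/W
ΣR = 1.347×10^-6 + 1.902×10^-4 = 1.915×10^-4 K/W
Q = ΔT/ΣR = (-160 °C − 10.4 °C)/1.915×10^-4 = -8.90×10^5 W
(Negative Q ⇒ heat flows inward; heat gain = 8.90×10^5 W.)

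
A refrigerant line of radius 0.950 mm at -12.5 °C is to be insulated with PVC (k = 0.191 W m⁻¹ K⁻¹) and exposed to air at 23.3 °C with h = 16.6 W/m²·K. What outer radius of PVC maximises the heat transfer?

For a cylinder, r_cr = k_ins/h = 0.191/16.6 = 0.0115 m = 1.15 cm

r_cr = 1.15 cm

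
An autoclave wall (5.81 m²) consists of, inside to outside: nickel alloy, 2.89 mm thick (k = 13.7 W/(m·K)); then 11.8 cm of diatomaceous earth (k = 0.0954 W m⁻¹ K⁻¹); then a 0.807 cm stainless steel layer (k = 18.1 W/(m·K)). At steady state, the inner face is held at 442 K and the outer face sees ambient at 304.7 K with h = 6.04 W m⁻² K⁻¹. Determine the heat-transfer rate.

Series thermal resistances, inner to outer:
  R_nickel alloy = L/(kA) = 0.00289/(13.7·5.81) = 3.631×10^-5 K/W
  R_diatomaceous earth = L/(kA) = 0.118/(0.0954·5.81) = 0.2129 K/W
  R_stainless steel = L/(kA) = 0.00807/(18.1·5.81) = 7.674×10^-5 K/W
  R_conv,out = 1/(hA) = 1/(6.04·5.81) = 0.02850 K/W
ΣR = 3.631×10^-5 + 0.2129 + 7.674×10^-5 + 0.02850 = 0.2415 K/W
Q = ΔT/ΣR = (442 K − 304.7 K)/0.2415 = 569 W

Q = 569 W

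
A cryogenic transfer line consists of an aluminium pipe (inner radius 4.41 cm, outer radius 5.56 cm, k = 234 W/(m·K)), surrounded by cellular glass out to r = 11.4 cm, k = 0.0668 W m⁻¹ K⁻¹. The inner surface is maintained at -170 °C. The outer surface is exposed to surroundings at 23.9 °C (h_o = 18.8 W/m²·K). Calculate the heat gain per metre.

Q' = 109 W/m

Series thermal resistances, inner to outer:
  R'_aluminium = ln(0.0556/0.0441)/(2πk) = 0.2317/(2π·234) = 1.576×10^-4 m·K/W
  R'_cellular glass = ln(0.114/0.0556)/(2πk) = 0.7180/(2π·0.0668) = 1.711 m·K/W
  R'_conv,out = 1/(2πr h) = 1/(2π·0.114·18.8) = 0.07426 m·K/W
ΣR = 1.576×10^-4 + 1.711 + 0.07426 = 1.785 m·K/W
Q' = ΔT/ΣR = (-170 °C − 23.9 °C)/1.785 = -109 W/m
(Negative Q' ⇒ heat flows inward; heat gain = 109 W/m.)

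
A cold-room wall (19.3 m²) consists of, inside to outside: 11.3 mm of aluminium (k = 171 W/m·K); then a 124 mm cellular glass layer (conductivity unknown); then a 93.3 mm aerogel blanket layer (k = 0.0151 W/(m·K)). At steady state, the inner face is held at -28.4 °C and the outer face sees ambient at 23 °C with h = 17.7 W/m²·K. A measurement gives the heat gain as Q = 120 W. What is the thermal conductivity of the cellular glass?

ΣR = ΔT/Q = |-28.4 − 23|/120 = 0.4283 K/W
Known resistances:
  R_aluminium = L/(kA) = 0.0113/(171·19.3) = 3.424×10^-6 K/W
  R_aerogel blanket = L/(kA) = 0.0933/(0.0151·19.3) = 0.3201 K/W
  R_conv,out = 1/(hA) = 1/(17.7·19.3) = 0.002927 K/W
R_cellular glass = ΣR − ΣR_known = 0.4283 − 0.3230 = 0.1053 K/W
L/(kA) = 0.1053 ⇒ k = 0.124/(0.1053·19.3) = 0.0610 W/m·K

k = 0.0610 W/m·K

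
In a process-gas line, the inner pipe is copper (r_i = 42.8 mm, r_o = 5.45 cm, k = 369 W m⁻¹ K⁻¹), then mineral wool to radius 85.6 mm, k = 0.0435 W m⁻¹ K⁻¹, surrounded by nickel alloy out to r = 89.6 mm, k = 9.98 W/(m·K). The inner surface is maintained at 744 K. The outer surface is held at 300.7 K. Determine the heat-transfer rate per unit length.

Resistance network (inner→outer):
  R'_copper = ln(0.0545/0.0428)/(2πk) = 0.2417/(2π·369) = 1.042×10^-4 m·K/W
  R'_mineral wool = ln(0.0856/0.0545)/(2πk) = 0.4515/(2π·0.0435) = 1.652 m·K/W
  R'_nickel alloy = ln(0.0896/0.0856)/(2πk) = 0.04567/(2π·9.98) = 7.283×10^-4 m·K/W
ΣR = 1.042×10^-4 + 1.652 + 7.283×10^-4 = 1.653 m·K/W
Q' = ΔT/ΣR = (744 K − 300.7 K)/1.653 = 268 W/m

Q' = 268 W/m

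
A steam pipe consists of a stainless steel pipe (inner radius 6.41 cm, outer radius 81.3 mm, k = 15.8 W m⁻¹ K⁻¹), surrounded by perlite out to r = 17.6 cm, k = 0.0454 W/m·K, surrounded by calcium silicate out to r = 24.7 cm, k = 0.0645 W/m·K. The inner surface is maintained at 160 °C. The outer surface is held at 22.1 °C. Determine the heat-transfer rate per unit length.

Series thermal resistances, inner to outer:
  R'_stainless steel = ln(0.0813/0.0641)/(2πk) = 0.2377/(2π·15.8) = 0.002394 m·K/W
  R'_perlite = ln(0.176/0.0813)/(2πk) = 0.7723/(2π·0.0454) = 2.708 m·K/W
  R'_calcium silicate = ln(0.247/0.176)/(2πk) = 0.3389/(2π·0.0645) = 0.8363 m·K/W
ΣR = 0.002394 + 2.708 + 0.8363 = 3.547 m·K/W
Q' = ΔT/ΣR = (160 °C − 22.1 °C)/3.547 = 38.9 W/m

Q' = 38.9 W/m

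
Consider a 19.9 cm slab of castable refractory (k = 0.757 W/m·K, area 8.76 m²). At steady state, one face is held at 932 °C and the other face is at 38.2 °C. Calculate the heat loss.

Q = 29.8 kW

Q = kA·ΔT/L = 0.757 × 8.76 × |932 °C − 38.2 °C| / 0.199 = 29800 W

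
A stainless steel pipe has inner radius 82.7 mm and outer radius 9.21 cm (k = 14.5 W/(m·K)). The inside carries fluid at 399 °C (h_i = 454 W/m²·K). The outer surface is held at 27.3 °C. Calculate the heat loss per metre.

Q' = 68600 W/m

Treat each layer as a resistance in series:
  R'_conv,in = 1/(2πr h) = 1/(2π·0.0827·454) = 0.004239 m·K/W
  R'_stainless steel = ln(0.0921/0.0827)/(2πk) = 0.1077/(2π·14.5) = 0.001182 m·K/W
ΣR = 0.004239 + 0.001182 = 0.005421 m·K/W
Q' = ΔT/ΣR = (399 °C − 27.3 °C)/0.005421 = 68600 W/m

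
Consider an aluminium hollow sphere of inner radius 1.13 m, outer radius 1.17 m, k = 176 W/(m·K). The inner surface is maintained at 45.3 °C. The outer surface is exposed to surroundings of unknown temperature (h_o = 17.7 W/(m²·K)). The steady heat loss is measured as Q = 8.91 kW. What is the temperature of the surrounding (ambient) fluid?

T_out = 15.9 °C

Series resistances:
  R_aluminium = (1/1.13 − 1/1.17)/(4πk) = 0.03025/(4π·176) = 1.368×10^-5 K/W
  R_conv,out = 1/(4πr²h) = 1/(4π·1.17²·17.7) = 0.003284 K/W
ΣR = 0.003298 K/W
ΔT = Q·ΣR = 8910 × 0.003298 = 29.39 K
Heat flows outward, so T_out = T_in − ΔT = 45.3 − 29.39 = 15.9 °C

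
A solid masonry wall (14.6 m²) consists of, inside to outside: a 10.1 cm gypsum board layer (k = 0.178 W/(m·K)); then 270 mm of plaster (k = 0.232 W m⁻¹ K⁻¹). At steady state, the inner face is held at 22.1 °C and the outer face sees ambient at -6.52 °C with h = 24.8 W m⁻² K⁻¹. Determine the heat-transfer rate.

Q = 236 W

Treat each layer as a resistance in series:
  R_gypsum board = L/(kA) = 0.101/(0.178·14.6) = 0.03886 K/W
  R_plaster = L/(kA) = 0.270/(0.232·14.6) = 0.07971 K/W
  R_conv,out = 1/(hA) = 1/(24.8·14.6) = 0.002762 K/W
ΣR = 0.03886 + 0.07971 + 0.002762 = 0.1213 K/W
Q = ΔT/ΣR = (22.1 °C − -6.52 °C)/0.1213 = 236 W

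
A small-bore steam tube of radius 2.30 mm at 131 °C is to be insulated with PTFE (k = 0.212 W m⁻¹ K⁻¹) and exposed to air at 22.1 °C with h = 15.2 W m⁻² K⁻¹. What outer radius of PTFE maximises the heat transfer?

r_cr = 1.39 cm

For a cylinder, r_cr = k_ins/h = 0.212/15.2 = 0.0139 m = 1.39 cm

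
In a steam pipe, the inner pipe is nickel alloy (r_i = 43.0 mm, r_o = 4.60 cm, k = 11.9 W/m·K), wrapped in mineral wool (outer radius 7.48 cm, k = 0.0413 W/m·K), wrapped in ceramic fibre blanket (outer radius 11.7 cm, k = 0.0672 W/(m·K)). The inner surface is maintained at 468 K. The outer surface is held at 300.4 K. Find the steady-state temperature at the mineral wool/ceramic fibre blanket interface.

Series thermal resistances, inner to outer:
  R'_nickel alloy = ln(0.0460/0.0430)/(2πk) = 0.06744/(2π·11.9) = 9.020×10^-4 m·K/W
  R'_mineral wool = ln(0.0748/0.0460)/(2πk) = 0.4862/(2π·0.0413) = 1.874 m·K/W
  R'_ceramic fibre blanket = ln(0.117/0.0748)/(2πk) = 0.4474/(2π·0.0672) = 1.060 m·K/W
ΣR = 9.020×10^-4 + 1.874 + 1.060 = 2.935 m·K/W
Q' = ΔT/ΣR = (468 K − 300.4 K)/2.935 = 57.10 W/m
From the inner boundary to the mineral wool/ceramic fibre blanket interface, ΣR_partial = 1.875 m·K/W.
T_interface = T_in − Q'·ΣR_partial = 468 K − (57.10)(1.875) = 360.9 K

T = 360.9 K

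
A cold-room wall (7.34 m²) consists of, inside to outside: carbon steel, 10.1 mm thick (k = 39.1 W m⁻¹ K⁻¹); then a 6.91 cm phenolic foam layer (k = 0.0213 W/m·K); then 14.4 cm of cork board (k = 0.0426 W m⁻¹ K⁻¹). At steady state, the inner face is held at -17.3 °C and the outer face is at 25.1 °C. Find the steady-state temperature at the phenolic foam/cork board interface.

Treat each layer as a resistance in series:
  R_carbon steel = L/(kA) = 0.0101/(39.1·7.34) = 3.519×10^-5 K/W
  R_phenolic foam = L/(kA) = 0.0691/(0.0213·7.34) = 0.4420 K/W
  R_cork board = L/(kA) = 0.144/(0.0426·7.34) = 0.4605 K/W
ΣR = 3.519×10^-5 + 0.4420 + 0.4605 = 0.9025 K/W
Q = ΔT/ΣR = (-17.3 °C − 25.1 °C)/0.9025 = -46.98 W
From the inner boundary to the phenolic foam/cork board interface, ΣR_partial = 0.4420 K/W.
T_interface = T_in − Q·ΣR_partial = -17.3 °C − (-46.98)(0.4420) = 3.47 °C

T = 3.47 °C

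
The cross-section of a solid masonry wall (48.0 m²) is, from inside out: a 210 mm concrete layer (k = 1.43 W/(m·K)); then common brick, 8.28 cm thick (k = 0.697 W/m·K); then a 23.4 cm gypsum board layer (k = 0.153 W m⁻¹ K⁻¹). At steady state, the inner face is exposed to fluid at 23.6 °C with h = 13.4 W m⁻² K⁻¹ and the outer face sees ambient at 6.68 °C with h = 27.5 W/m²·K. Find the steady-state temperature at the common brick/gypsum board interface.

Series thermal resistances, inner to outer:
  R_conv,in = 1/(hA) = 1/(13.4·48.0) = 0.001555 K/W
  R_concrete = L/(kA) = 0.210/(1.43·48.0) = 0.003059 K/W
  R_common brick = L/(kA) = 0.0828/(0.697·48.0) = 0.002475 K/W
  R_gypsum board = L/(kA) = 0.234/(0.153·48.0) = 0.03186 K/W
  R_conv,out = 1/(hA) = 1/(27.5·48.0) = 7.576×10^-4 K/W
ΣR = 0.001555 + 0.003059 + 0.002475 + 0.03186 + 7.576×10^-4 = 0.03971 K/W
Q = ΔT/ΣR = (23.6 °C − 6.68 °C)/0.03971 = 426.1 W
From the inner boundary to the common brick/gypsum board interface, ΣR_partial = 0.007089 K/W.
T_interface = T_in − Q·ΣR_partial = 23.6 °C − (426.1)(0.007089) = 20.6 °C

T = 20.6 °C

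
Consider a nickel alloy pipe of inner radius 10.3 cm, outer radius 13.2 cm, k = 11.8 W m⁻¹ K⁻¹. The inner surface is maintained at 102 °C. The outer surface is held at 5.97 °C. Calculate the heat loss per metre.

Q' = 2πk·ΔT/ln(r₂/r₁) = 2π × 11.8 × 96.03 / ln(0.132/0.103) = 28700 W/m

Q' = 28.7 kW/m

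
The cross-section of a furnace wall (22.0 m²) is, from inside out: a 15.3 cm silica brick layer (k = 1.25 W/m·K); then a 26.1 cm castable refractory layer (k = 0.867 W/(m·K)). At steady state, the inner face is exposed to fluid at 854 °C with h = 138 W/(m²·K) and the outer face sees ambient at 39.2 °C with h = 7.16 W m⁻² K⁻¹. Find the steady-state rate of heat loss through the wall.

Q = 31.4 kW

Series thermal resistances, inner to outer:
  R_conv,in = 1/(hA) = 1/(138·22.0) = 3.294×10^-4 K/W
  R_silica brick = L/(kA) = 0.153/(1.25·22.0) = 0.005564 K/W
  R_castable refractory = L/(kA) = 0.261/(0.867·22.0) = 0.01368 K/W
  R_conv,out = 1/(hA) = 1/(7.16·22.0) = 0.006348 K/W
ΣR = 3.294×10^-4 + 0.005564 + 0.01368 + 0.006348 = 0.02592 K/W
Q = ΔT/ΣR = (854 °C − 39.2 °C)/0.02592 = 31400 W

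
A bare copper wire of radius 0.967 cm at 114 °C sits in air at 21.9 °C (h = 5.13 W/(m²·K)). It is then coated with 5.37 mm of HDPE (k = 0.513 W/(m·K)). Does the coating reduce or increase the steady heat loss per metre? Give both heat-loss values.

increases: 28.7 → 41.9 W/m

Critical radius for a cylinder: r_cr = k/h = 0.100 m = 10.0 cm.
Outer radius after coating: r₂ = 0.00967 + 0.00537 = 0.01504 m.
Since r₁ < r_cr and r₂ ≤ r_cr, the coating moves toward the maximum at r_cr — heat loss rises.
Bare: R = 1/(2πr₁h) = 3.208 m·K/W; Q = 92.1/3.208 = 28.7 W/m.
Coated: R = R_cond + R_conv = 2.200 m·K/W; Q = 92.1/2.200 = 41.9 W/m.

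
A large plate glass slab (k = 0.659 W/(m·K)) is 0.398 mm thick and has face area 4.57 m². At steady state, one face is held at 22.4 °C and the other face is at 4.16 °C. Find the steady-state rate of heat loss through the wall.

Q = 138 kW

Q = kA·ΔT/L = 0.659 × 4.57 × |22.4 °C − 4.16 °C| / 3.98×10^-4 = 1.38×10^5 W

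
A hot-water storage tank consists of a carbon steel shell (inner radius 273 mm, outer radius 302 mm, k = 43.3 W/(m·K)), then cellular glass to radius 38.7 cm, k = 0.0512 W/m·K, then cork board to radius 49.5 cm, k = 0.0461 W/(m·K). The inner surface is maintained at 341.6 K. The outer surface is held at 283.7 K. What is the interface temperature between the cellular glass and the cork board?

T = 310.5 K

Treat each layer as a resistance in series:
  R_carbon steel = (1/0.273 − 1/0.302)/(4πk) = 0.3517/(4π·43.3) = 6.464×10^-4 K/W
  R_cellular glass = (1/0.302 − 1/0.387)/(4πk) = 0.7273/(4π·0.0512) = 1.130 K/W
  R_cork board = (1/0.387 − 1/0.495)/(4πk) = 0.5638/(4π·0.0461) = 0.9732 K/W
ΣR = 6.464×10^-4 + 1.130 + 0.9732 = 2.104 K/W
Q = ΔT/ΣR = (341.6 K − 283.7 K)/2.104 = 27.52 W
From the inner boundary to the cellular glass/cork board interface, ΣR_partial = 1.131 K/W.
T_interface = T_in − Q·ΣR_partial = 341.6 K − (27.52)(1.131) = 310.5 K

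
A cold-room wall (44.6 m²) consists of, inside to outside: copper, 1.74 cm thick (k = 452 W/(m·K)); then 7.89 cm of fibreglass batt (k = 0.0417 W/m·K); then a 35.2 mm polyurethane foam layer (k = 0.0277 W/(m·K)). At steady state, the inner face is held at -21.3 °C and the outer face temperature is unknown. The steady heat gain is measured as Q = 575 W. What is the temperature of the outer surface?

T_out = 19.5 °C

Sum the resistances:
  R_copper = L/(kA) = 0.0174/(452·44.6) = 8.631×10^-7 K/W
  R_fibreglass batt = L/(kA) = 0.0789/(0.0417·44.6) = 0.04242 K/W
  R_polyurethane foam = L/(kA) = 0.0352/(0.0277·44.6) = 0.02849 K/W
ΣR = 0.07092 K/W
ΔT = Q·ΣR = 575 × 0.07092 = 40.78 K
Heat flows inward, so T_out = T_in + ΔT = -21.3 + 40.78 = 19.5 °C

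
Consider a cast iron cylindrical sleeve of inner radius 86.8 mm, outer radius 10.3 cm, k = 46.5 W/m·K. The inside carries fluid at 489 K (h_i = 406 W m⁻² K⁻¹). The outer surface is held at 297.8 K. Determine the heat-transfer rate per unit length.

Q' = 37.5 kW/m

Resistance network (inner→outer):
  R'_conv,in = 1/(2πr h) = 1/(2π·0.0868·406) = 0.004516 m·K/W
  R'_cast iron = ln(0.103/0.0868)/(2πk) = 0.1711/(2π·46.5) = 5.857×10^-4 m·K/W
ΣR = 0.004516 + 5.857×10^-4 = 0.005102 m·K/W
Q' = ΔT/ΣR = (489 K − 297.8 K)/0.005102 = 37500 W/m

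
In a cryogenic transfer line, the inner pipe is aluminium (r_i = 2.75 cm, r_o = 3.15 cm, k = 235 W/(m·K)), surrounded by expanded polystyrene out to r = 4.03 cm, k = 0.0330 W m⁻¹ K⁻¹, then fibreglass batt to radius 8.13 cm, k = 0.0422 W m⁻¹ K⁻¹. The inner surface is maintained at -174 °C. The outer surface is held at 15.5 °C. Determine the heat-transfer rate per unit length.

Q' = 49.4 W/m

Resistance network (inner→outer):
  R'_aluminium = ln(0.0315/0.0275)/(2πk) = 0.1358/(2π·235) = 9.197×10^-5 m·K/W
  R'_expanded polystyrene = ln(0.0403/0.0315)/(2πk) = 0.2464/(2π·0.0330) = 1.188 m·K/W
  R'_fibreglass batt = ln(0.0813/0.0403)/(2πk) = 0.7018/(2π·0.0422) = 2.647 m·K/W
ΣR = 9.197×10^-5 + 1.188 + 2.647 = 3.835 m·K/W
Q' = ΔT/ΣR = (-174 °C − 15.5 °C)/3.835 = -49.4 W/m
(Negative Q' ⇒ heat flows inward; heat gain = 49.4 W/m.)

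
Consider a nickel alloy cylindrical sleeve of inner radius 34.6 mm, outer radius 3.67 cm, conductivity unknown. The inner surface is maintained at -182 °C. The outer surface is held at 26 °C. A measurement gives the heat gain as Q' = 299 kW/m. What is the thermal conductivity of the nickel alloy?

ΣR = ΔT/Q' = |-182 − 26|/2.99×10^5 = 6.957×10^-4 m·K/W
ln(r₂/r₁)/(2πk) = 6.957×10^-4 ⇒ k = 0.05892/(2π·6.957×10^-4) = 13.5 W/m·K

k = 13.5 W/m·K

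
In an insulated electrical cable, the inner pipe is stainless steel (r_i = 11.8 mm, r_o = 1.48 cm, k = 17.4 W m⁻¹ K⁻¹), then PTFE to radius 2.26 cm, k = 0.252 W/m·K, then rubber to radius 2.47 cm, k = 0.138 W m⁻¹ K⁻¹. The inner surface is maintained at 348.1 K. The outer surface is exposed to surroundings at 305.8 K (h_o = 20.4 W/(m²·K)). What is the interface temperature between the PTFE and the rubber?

T = 331.5 K

Series thermal resistances, inner to outer:
  R'_stainless steel = ln(0.0148/0.0118)/(2πk) = 0.2265/(2π·17.4) = 0.002072 m·K/W
  R'_PTFE = ln(0.0226/0.0148)/(2πk) = 0.4233/(2π·0.252) = 0.2674 m·K/W
  R'_rubber = ln(0.0247/0.0226)/(2πk) = 0.08885/(2π·0.138) = 0.1025 m·K/W
  R'_conv,out = 1/(2πr h) = 1/(2π·0.0247·20.4) = 0.3159 m·K/W
ΣR = 0.002072 + 0.2674 + 0.1025 + 0.3159 = 0.6879 m·K/W
Q' = ΔT/ΣR = (348.1 K − 305.8 K)/0.6879 = 61.49 W/m
From the inner boundary to the PTFE/rubber interface, ΣR_partial = 0.2695 m·K/W.
T_interface = T_in − Q'·ΣR_partial = 348.1 K − (61.49)(0.2695) = 331.5 K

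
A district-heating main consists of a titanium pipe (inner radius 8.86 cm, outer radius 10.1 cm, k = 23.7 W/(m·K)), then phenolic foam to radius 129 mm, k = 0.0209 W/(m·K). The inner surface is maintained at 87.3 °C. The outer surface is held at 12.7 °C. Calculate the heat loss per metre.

Series thermal resistances, inner to outer:
  R'_titanium = ln(0.101/0.0886)/(2πk) = 0.1310/(2π·23.7) = 8.796×10^-4 m·K/W
  R'_phenolic foam = ln(0.129/0.101)/(2πk) = 0.2447/(2π·0.0209) = 1.863 m·K/W
ΣR = 8.796×10^-4 + 1.863 = 1.864 m·K/W
Q' = ΔT/ΣR = (87.3 °C − 12.7 °C)/1.864 = 40.0 W/m

Q' = 40.0 W/m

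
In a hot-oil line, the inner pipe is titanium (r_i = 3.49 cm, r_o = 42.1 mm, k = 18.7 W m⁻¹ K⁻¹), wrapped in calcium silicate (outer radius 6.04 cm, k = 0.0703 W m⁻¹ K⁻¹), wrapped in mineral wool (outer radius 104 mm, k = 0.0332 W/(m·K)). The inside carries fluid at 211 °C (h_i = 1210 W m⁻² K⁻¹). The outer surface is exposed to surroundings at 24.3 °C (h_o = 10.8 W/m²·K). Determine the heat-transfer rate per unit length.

Resistance network (inner→outer):
  R'_conv,in = 1/(2πr h) = 1/(2π·0.0349·1210) = 0.003769 m·K/W
  R'_titanium = ln(0.0421/0.0349)/(2πk) = 0.1876/(2π·18.7) = 0.001596 m·K/W
  R'_calcium silicate = ln(0.0604/0.0421)/(2πk) = 0.3609/(2π·0.0703) = 0.8171 m·K/W
  R'_mineral wool = ln(0.104/0.0604)/(2πk) = 0.5434/(2π·0.0332) = 2.605 m·K/W
  R'_conv,out = 1/(2πr h) = 1/(2π·0.104·10.8) = 0.1417 m·K/W
ΣR = 0.003769 + 0.001596 + 0.8171 + 2.605 + 0.1417 = 3.569 m·K/W
Q' = ΔT/ΣR = (211 °C − 24.3 °C)/3.569 = 52.3 W/m

Q' = 52.3 W/m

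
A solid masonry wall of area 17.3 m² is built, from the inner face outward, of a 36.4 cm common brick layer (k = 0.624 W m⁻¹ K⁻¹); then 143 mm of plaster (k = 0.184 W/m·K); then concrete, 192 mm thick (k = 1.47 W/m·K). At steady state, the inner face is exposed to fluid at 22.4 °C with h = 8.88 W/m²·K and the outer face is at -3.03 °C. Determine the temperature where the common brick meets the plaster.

T = 11.4 °C

Treat each layer as a resistance in series:
  R_conv,in = 1/(hA) = 1/(8.88·17.3) = 0.006509 K/W
  R_common brick = L/(kA) = 0.364/(0.624·17.3) = 0.03372 K/W
  R_plaster = L/(kA) = 0.143/(0.184·17.3) = 0.04492 K/W
  R_concrete = L/(kA) = 0.192/(1.47·17.3) = 0.007550 K/W
ΣR = 0.006509 + 0.03372 + 0.04492 + 0.007550 = 0.09270 K/W
Q = ΔT/ΣR = (22.4 °C − -3.03 °C)/0.09270 = 274.3 W
From the inner boundary to the common brick/plaster interface, ΣR_partial = 0.04023 K/W.
T_interface = T_in − Q·ΣR_partial = 22.4 °C − (274.3)(0.04023) = 11.4 °C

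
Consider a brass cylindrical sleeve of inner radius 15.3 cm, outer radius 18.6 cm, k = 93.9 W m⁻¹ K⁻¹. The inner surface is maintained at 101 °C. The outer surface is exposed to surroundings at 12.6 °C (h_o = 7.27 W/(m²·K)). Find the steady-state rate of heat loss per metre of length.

Q' = 749 W/m

Resistance network (inner→outer):
  R'_brass = ln(0.186/0.153)/(2πk) = 0.1953/(2π·93.9) = 3.310×10^-4 m·K/W
  R'_conv,out = 1/(2πr h) = 1/(2π·0.186·7.27) = 0.1177 m·K/W
ΣR = 3.310×10^-4 + 0.1177 = 0.1180 m·K/W
Q' = ΔT/ΣR = (101 °C − 12.6 °C)/0.1180 = 749 W/m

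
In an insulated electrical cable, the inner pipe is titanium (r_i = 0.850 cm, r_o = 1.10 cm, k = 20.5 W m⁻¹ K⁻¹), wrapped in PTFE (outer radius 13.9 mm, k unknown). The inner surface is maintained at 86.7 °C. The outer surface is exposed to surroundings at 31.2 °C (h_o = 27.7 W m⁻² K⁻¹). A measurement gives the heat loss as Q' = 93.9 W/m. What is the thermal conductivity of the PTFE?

ΣR = ΔT/Q' = |86.7 − 31.2|/93.9 = 0.5911 m·K/W
Known resistances:
  R'_titanium = ln(0.0110/0.00850)/(2πk) = 0.2578/(2π·20.5) = 0.002002 m·K/W
  R'_conv,out = 1/(2πr h) = 1/(2π·0.0139·27.7) = 0.4134 m·K/W
R_PTFE = ΣR − ΣR_known = 0.5911 − 0.4154 = 0.1757 m·K/W
ln(r₂/r₁)/(2πk) = 0.1757 ⇒ k = 0.2340/(2π·0.1757) = 0.212 W/m·K

k = 0.212 W/m·K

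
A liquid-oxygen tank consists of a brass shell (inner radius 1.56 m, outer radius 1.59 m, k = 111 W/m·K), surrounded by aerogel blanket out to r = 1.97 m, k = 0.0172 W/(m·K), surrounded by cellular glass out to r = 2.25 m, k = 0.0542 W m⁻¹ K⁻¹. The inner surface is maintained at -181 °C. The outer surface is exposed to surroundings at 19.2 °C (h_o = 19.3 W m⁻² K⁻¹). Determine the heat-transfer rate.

Q = 306 W

Treat each layer as a resistance in series:
  R_brass = (1/1.56 − 1/1.59)/(4πk) = 0.01209/(4π·111) = 8.671×10^-6 K/W
  R_aerogel blanket = (1/1.59 − 1/1.97)/(4πk) = 0.1213/(4π·0.0172) = 0.5613 K/W
  R_cellular glass = (1/1.97 − 1/2.25)/(4πk) = 0.06317/(4π·0.0542) = 0.09275 K/W
  R_conv,out = 1/(4πr²h) = 1/(4π·2.25²·19.3) = 8.145×10^-4 K/W
ΣR = 8.671×10^-6 + 0.5613 + 0.09275 + 8.145×10^-4 = 0.6549 K/W
Q = ΔT/ΣR = (-181 °C − 19.2 °C)/0.6549 = -306 W
(Negative Q ⇒ heat flows inward; heat gain = 306 W.)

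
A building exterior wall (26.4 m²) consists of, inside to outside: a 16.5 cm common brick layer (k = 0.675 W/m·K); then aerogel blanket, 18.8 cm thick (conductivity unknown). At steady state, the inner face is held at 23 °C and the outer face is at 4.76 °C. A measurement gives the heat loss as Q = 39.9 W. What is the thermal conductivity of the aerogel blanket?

ΣR = ΔT/Q = |23 − 4.76|/39.9 = 0.4571 K/W
Known resistances:
  R_common brick = L/(kA) = 0.165/(0.675·26.4) = 0.009259 K/W
R_aerogel blanket = ΣR − ΣR_known = 0.4571 − 0.009259 = 0.4478 K/W
L/(kA) = 0.4478 ⇒ k = 0.188/(0.4478·26.4) = 0.0159 W/m·K

k = 0.0159 W/m·K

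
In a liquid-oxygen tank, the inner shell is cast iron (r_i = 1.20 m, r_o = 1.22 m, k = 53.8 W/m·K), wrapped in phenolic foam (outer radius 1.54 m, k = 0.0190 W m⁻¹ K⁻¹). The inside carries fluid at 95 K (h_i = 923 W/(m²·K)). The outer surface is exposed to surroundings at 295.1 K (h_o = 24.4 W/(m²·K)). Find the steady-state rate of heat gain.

Q = 280 W

Series thermal resistances, inner to outer:
  R_conv,in = 1/(4πr²h) = 1/(4π·1.20²·923) = 5.987×10^-5 K/W
  R_cast iron = (1/1.20 − 1/1.22)/(4πk) = 0.01366/(4π·53.8) = 2.021×10^-5 K/W
  R_phenolic foam = (1/1.22 − 1/1.54)/(4πk) = 0.1703/(4π·0.0190) = 0.7134 K/W
  R_conv,out = 1/(4πr²h) = 1/(4π·1.54²·24.4) = 0.001375 K/W
ΣR = 5.987×10^-5 + 2.021×10^-5 + 0.7134 + 0.001375 = 0.7149 K/W
Q = ΔT/ΣR = (95 K − 295.1 K)/0.7149 = -280 W
(Negative Q ⇒ heat flows inward; heat gain = 280 W.)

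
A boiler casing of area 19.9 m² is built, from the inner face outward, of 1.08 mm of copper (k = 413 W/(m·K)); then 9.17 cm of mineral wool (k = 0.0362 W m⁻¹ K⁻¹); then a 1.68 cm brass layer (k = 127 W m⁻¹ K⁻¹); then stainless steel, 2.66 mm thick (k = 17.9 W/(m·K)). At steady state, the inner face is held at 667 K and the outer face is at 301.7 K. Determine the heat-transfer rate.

Resistance network (inner→outer):
  R_copper = L/(kA) = 0.00108/(413·19.9) = 1.314×10^-7 K/W
  R_mineral wool = L/(kA) = 0.0917/(0.0362·19.9) = 0.1273 K/W
  R_brass = L/(kA) = 0.0168/(127·19.9) = 6.647×10^-6 K/W
  R_stainless steel = L/(kA) = 0.00266/(17.9·19.9) = 7.468×10^-6 K/W
ΣR = 1.314×10^-7 + 0.1273 + 6.647×10^-6 + 7.468×10^-6 = 0.1273 K/W
Q = ΔT/ΣR = (667 K − 301.7 K)/0.1273 = 2870 W

Q = 2.87 kW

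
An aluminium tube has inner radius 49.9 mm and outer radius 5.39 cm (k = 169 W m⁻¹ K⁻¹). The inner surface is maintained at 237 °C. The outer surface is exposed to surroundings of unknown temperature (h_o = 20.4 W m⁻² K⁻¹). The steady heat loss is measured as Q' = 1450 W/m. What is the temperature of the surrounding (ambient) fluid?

Sum the resistances:
  R'_aluminium = ln(0.0539/0.0499)/(2πk) = 0.07711/(2π·169) = 7.262×10^-5 m·K/W
  R'_conv,out = 1/(2πr h) = 1/(2π·0.0539·20.4) = 0.1447 m·K/W
ΣR = 0.1448 m·K/W
ΔT = Q'·ΣR = 1450 × 0.1448 = 210.0 K
Heat flows outward, so T_out = T_in − ΔT = 237 − 210.0 = 27.0 °C

T_out = 27.0 °C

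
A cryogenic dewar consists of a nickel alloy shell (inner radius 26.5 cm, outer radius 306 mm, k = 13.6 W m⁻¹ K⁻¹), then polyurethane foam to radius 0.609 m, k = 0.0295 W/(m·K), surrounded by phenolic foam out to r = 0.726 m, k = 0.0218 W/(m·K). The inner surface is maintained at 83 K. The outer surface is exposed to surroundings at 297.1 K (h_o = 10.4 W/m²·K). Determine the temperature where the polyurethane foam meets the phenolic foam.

Resistance network (inner→outer):
  R_nickel alloy = (1/0.265 − 1/0.306)/(4πk) = 0.5056/(4π·13.6) = 0.002958 K/W
  R_polyurethane foam = (1/0.306 − 1/0.609)/(4πk) = 1.626/(4π·0.0295) = 4.386 K/W
  R_phenolic foam = (1/0.609 − 1/0.726)/(4πk) = 0.2646/(4π·0.0218) = 0.9660 K/W
  R_conv,out = 1/(4πr²h) = 1/(4π·0.726²·10.4) = 0.01452 K/W
ΣR = 0.002958 + 4.386 + 0.9660 + 0.01452 = 5.369 K/W
Q = ΔT/ΣR = (83 K − 297.1 K)/5.369 = -39.88 W
From the inner boundary to the polyurethane foam/phenolic foam interface, ΣR_partial = 4.389 K/W.
T_interface = T_in − Q·ΣR_partial = 83 K − (-39.88)(4.389) = 258.0 K

T = 258.0 K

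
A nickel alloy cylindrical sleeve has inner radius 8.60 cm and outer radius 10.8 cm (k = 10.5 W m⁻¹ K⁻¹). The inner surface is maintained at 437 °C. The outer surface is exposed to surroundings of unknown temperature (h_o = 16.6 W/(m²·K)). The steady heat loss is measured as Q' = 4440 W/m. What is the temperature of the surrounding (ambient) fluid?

T_out = 27.5 °C

Sum the resistances:
  R'_nickel alloy = ln(0.108/0.0860)/(2πk) = 0.2278/(2π·10.5) = 0.003453 m·K/W
  R'_conv,out = 1/(2πr h) = 1/(2π·0.108·16.6) = 0.08877 m·K/W
ΣR = 0.09223 m·K/W
ΔT = Q'·ΣR = 4440 × 0.09223 = 409.5 K
Heat flows outward, so T_out = T_in − ΔT = 437 − 409.5 = 27.5 °C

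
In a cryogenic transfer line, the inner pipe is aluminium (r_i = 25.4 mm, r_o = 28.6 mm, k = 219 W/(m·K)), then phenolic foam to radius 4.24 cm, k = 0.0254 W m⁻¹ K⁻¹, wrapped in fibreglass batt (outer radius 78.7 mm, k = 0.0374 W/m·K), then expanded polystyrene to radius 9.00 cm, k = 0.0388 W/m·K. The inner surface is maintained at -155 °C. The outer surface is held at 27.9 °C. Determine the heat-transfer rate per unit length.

Resistance network (inner→outer):
  R'_aluminium = ln(0.0286/0.0254)/(2πk) = 0.1187/(2π·219) = 8.623×10^-5 m·K/W
  R'_phenolic foam = ln(0.0424/0.0286)/(2πk) = 0.3937/(2π·0.0254) = 2.467 m·K/W
  R'_fibreglass batt = ln(0.0787/0.0424)/(2πk) = 0.6185/(2π·0.0374) = 2.632 m·K/W
  R'_expanded polystyrene = ln(0.0900/0.0787)/(2πk) = 0.1342/(2π·0.0388) = 0.5503 m·K/W
ΣR = 8.623×10^-5 + 2.467 + 2.632 + 0.5503 = 5.649 m·K/W
Q' = ΔT/ΣR = (-155 °C − 27.9 °C)/5.649 = -32.4 W/m
(Negative Q' ⇒ heat flows inward; heat gain = 32.4 W/m.)

Q' = 32.4 W/m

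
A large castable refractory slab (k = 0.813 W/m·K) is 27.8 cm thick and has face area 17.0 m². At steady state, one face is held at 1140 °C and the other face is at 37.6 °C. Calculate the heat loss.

Q = 54800 W

Q = kA·ΔT/L = 0.813 × 17.0 × |1140 °C − 37.6 °C| / 0.278 = 54800 W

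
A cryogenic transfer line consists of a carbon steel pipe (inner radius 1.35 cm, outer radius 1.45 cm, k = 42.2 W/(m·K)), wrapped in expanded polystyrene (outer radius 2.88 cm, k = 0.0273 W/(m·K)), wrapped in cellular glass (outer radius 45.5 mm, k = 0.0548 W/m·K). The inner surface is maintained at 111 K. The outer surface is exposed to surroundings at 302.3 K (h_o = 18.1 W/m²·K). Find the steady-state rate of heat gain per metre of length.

Q' = 34.6 W/m

Treat each layer as a resistance in series:
  R'_carbon steel = ln(0.0145/0.0135)/(2πk) = 0.07146/(2π·42.2) = 2.695×10^-4 m·K/W
  R'_expanded polystyrene = ln(0.0288/0.0145)/(2πk) = 0.6862/(2π·0.0273) = 4.001 m·K/W
  R'_cellular glass = ln(0.0455/0.0288)/(2πk) = 0.4573/(2π·0.0548) = 1.328 m·K/W
  R'_conv,out = 1/(2πr h) = 1/(2π·0.0455·18.1) = 0.1933 m·K/W
ΣR = 2.695×10^-4 + 4.001 + 1.328 + 0.1933 = 5.523 m·K/W
Q' = ΔT/ΣR = (111 K − 302.3 K)/5.523 = -34.6 W/m
(Negative Q' ⇒ heat flows inward; heat gain = 34.6 W/m.)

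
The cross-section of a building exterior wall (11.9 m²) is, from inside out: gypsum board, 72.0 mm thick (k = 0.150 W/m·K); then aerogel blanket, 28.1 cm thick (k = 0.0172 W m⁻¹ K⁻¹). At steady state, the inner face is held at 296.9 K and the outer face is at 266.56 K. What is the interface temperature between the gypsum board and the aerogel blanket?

Resistance network (inner→outer):
  R_gypsum board = L/(kA) = 0.0720/(0.150·11.9) = 0.04034 K/W
  R_aerogel blanket = L/(kA) = 0.281/(0.0172·11.9) = 1.373 K/W
ΣR = 0.04034 + 1.373 = 1.413 K/W
Q = ΔT/ΣR = (296.9 K − 266.56 K)/1.413 = 21.47 W
From the inner boundary to the gypsum board/aerogel blanket interface, ΣR_partial = 0.04034 K/W.
T_interface = T_in − Q·ΣR_partial = 296.9 K − (21.47)(0.04034) = 296.0 K

T = 296.0 K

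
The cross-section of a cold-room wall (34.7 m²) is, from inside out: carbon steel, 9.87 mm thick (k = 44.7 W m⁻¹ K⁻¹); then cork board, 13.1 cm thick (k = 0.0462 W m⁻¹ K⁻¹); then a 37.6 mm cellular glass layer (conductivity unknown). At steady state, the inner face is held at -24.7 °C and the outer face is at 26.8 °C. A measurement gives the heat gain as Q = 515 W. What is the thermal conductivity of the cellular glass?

k = 0.0593 W/m·K

ΣR = ΔT/Q = |-24.7 − 26.8|/515 = 0.1000 K/W
Known resistances:
  R_carbon steel = L/(kA) = 0.00987/(44.7·34.7) = 6.363×10^-6 K/W
  R_cork board = L/(kA) = 0.131/(0.0462·34.7) = 0.08171 K/W
R_cellular glass = ΣR − ΣR_known = 0.1000 − 0.08172 = 0.01828 K/W
L/(kA) = 0.01828 ⇒ k = 0.0376/(0.01828·34.7) = 0.0593 W/m·K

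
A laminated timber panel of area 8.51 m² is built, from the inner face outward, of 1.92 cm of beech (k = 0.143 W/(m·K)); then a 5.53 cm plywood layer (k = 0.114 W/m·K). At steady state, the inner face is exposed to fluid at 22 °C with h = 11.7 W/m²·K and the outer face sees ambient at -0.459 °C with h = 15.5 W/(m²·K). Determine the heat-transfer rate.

Q = 248 W

Resistance network (inner→outer):
  R_conv,in = 1/(hA) = 1/(11.7·8.51) = 0.01004 K/W
  R_beech = L/(kA) = 0.0192/(0.143·8.51) = 0.01578 K/W
  R_plywood = L/(kA) = 0.0553/(0.114·8.51) = 0.05700 K/W
  R_conv,out = 1/(hA) = 1/(15.5·8.51) = 0.007581 K/W
ΣR = 0.01004 + 0.01578 + 0.05700 + 0.007581 = 0.09040 K/W
Q = ΔT/ΣR = (22 °C − -0.459 °C)/0.09040 = 248 W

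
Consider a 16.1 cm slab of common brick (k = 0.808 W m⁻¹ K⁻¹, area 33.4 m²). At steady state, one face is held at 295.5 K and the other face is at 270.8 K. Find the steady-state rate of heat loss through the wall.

Q = kA·ΔT/L = 0.808 × 33.4 × |295.5 K − 270.8 K| / 0.161 = 4140 W

Q = 4140 W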